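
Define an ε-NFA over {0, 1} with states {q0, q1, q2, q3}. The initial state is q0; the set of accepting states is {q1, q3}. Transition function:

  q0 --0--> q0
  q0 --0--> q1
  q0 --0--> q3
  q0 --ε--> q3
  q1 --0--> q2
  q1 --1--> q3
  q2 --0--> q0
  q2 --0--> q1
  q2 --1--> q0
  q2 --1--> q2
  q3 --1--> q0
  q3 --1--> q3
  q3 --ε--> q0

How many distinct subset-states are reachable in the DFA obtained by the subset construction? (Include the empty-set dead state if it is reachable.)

4

Start state of the DFA: {q0, q3} (ε-closure of the NFA start).
{q0, q3} --0--> {q0, q1, q3}  [new]
{q0, q3} --1--> {q0, q3}  [seen]
{q0, q1, q3} --0--> {q0, q1, q2, q3}  [new]
{q0, q1, q3} --1--> {q0, q3}  [seen]
{q0, q1, q2, q3} --0--> {q0, q1, q2, q3}  [seen]
{q0, q1, q2, q3} --1--> {q0, q2, q3}  [new]
{q0, q2, q3} --0--> {q0, q1, q3}  [seen]
{q0, q2, q3} --1--> {q0, q2, q3}  [seen]
Reachable DFA states: {q0, q3}, {q0, q1, q3}, {q0, q1, q2, q3}, {q0, q2, q3}.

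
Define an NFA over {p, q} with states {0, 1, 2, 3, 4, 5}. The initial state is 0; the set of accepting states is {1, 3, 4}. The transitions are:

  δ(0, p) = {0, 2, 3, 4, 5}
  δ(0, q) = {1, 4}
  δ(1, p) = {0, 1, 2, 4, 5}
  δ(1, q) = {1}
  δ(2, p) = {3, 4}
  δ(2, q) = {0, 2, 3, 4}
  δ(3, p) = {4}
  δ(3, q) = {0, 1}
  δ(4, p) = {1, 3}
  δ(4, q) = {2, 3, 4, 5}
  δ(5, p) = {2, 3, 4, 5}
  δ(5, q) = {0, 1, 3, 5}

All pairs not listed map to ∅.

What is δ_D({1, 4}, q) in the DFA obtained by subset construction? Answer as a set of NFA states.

{1, 2, 3, 4, 5}

δ(1,q) = {1}; δ(4,q) = {2, 3, 4, 5}.
Union: {1, 2, 3, 4, 5}.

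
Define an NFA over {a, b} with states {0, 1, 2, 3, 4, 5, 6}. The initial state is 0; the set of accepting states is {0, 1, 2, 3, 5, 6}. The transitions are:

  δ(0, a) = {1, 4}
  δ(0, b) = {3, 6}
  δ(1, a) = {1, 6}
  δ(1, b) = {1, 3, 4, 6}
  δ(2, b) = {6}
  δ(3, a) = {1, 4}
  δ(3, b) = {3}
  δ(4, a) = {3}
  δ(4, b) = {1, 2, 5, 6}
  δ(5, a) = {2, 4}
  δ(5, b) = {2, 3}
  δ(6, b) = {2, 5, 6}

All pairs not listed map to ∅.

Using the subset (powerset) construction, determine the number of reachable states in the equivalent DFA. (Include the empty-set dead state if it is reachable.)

10

Start state of the DFA: {0}.
{0} --a--> {1, 4}  [new]
{0} --b--> {3, 6}  [new]
{1, 4} --a--> {1, 3, 6}  [new]
{1, 4} --b--> {1, 2, 3, 4, 5, 6}  [new]
{3, 6} --a--> {1, 4}  [seen]
{3, 6} --b--> {2, 3, 5, 6}  [new]
{1, 3, 6} --a--> {1, 4, 6}  [new]
{1, 3, 6} --b--> {1, 2, 3, 4, 5, 6}  [seen]
{1, 2, 3, 4, 5, 6} --a--> {1, 2, 3, 4, 6}  [new]
{1, 2, 3, 4, 5, 6} --b--> {1, 2, 3, 4, 5, 6}  [seen]
{2, 3, 5, 6} --a--> {1, 2, 4}  [new]
{2, 3, 5, 6} --b--> {2, 3, 5, 6}  [seen]
{1, 4, 6} --a--> {1, 3, 6}  [seen]
{1, 4, 6} --b--> {1, 2, 3, 4, 5, 6}  [seen]
{1, 2, 3, 4, 6} --a--> {1, 3, 4, 6}  [new]
{1, 2, 3, 4, 6} --b--> {1, 2, 3, 4, 5, 6}  [seen]
{1, 2, 4} --a--> {1, 3, 6}  [seen]
{1, 2, 4} --b--> {1, 2, 3, 4, 5, 6}  [seen]
{1, 3, 4, 6} --a--> {1, 3, 4, 6}  [seen]
{1, 3, 4, 6} --b--> {1, 2, 3, 4, 5, 6}  [seen]
Reachable DFA states: {0}, {1, 4}, {3, 6}, {1, 3, 6}, {1, 2, 3, 4, 5, 6}, {2, 3, 5, 6}, {1, 4, 6}, {1, 2, 3, 4, 6}, {1, 2, 4}, {1, 3, 4, 6}.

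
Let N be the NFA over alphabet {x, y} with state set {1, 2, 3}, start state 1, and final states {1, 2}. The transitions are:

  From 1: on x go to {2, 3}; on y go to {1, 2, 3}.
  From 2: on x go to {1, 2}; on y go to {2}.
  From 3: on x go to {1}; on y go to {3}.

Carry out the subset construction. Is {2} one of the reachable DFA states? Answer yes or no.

no

Start state of the DFA: {1}.
{1} --x--> {2, 3}  [new]
{1} --y--> {1, 2, 3}  [new]
{2, 3} --x--> {1, 2}  [new]
{2, 3} --y--> {2, 3}  [seen]
{1, 2, 3} --x--> {1, 2, 3}  [seen]
{1, 2, 3} --y--> {1, 2, 3}  [seen]
{1, 2} --x--> {1, 2, 3}  [seen]
{1, 2} --y--> {1, 2, 3}  [seen]
Reachable DFA states: {1}, {2, 3}, {1, 2, 3}, {1, 2}.
{2} is not among them.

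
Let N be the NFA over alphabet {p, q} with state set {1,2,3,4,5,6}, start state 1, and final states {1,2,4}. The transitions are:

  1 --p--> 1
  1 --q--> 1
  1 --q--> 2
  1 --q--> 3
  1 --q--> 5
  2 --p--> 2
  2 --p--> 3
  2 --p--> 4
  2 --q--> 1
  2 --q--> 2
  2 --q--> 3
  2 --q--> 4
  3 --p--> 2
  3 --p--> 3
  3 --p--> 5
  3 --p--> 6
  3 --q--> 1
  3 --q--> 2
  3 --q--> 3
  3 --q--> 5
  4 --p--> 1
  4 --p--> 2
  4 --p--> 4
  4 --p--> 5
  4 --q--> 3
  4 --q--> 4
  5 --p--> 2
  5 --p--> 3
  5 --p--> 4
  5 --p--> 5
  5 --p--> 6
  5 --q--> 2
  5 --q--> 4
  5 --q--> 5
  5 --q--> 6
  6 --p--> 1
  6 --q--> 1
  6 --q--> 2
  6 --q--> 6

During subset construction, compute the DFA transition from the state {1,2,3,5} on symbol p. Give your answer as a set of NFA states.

δ(1,p) = {1}; δ(2,p) = {2,3,4}; δ(3,p) = {2,3,5,6}; δ(5,p) = {2,3,4,5,6}.
Union: {1,2,3,4,5,6}.

{1,2,3,4,5,6}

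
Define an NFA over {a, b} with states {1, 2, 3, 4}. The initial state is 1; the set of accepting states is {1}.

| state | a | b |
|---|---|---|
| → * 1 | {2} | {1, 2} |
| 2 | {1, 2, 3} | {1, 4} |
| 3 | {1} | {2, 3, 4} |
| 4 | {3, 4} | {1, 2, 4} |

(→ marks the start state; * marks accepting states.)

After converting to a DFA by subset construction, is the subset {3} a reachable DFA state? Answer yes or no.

no

Start state of the DFA: {1}.
{1} --a--> {2}  [new]
{1} --b--> {1, 2}  [new]
{2} --a--> {1, 2, 3}  [new]
{2} --b--> {1, 4}  [new]
{1, 2} --a--> {1, 2, 3}  [seen]
{1, 2} --b--> {1, 2, 4}  [new]
{1, 2, 3} --a--> {1, 2, 3}  [seen]
{1, 2, 3} --b--> {1, 2, 3, 4}  [new]
{1, 4} --a--> {2, 3, 4}  [new]
{1, 4} --b--> {1, 2, 4}  [seen]
{1, 2, 4} --a--> {1, 2, 3, 4}  [seen]
{1, 2, 4} --b--> {1, 2, 4}  [seen]
{1, 2, 3, 4} --a--> {1, 2, 3, 4}  [seen]
{1, 2, 3, 4} --b--> {1, 2, 3, 4}  [seen]
{2, 3, 4} --a--> {1, 2, 3, 4}  [seen]
{2, 3, 4} --b--> {1, 2, 3, 4}  [seen]
Reachable DFA states: {1}, {2}, {1, 2}, {1, 2, 3}, {1, 4}, {1, 2, 4}, {1, 2, 3, 4}, {2, 3, 4}.
{3} is not among them.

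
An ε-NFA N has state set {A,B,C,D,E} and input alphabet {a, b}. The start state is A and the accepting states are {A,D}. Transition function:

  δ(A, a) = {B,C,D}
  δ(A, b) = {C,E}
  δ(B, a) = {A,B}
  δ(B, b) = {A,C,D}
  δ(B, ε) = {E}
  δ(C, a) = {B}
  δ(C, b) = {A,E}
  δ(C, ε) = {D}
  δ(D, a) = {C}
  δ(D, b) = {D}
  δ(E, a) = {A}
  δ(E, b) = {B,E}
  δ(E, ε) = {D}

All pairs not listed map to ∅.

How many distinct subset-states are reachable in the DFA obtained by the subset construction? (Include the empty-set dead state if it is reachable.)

5

Start state of the DFA: {A} (ε-closure of the NFA start).
{A} --a--> {B,C,D,E}  [new]
{A} --b--> {C,D,E}  [new]
{B,C,D,E} --a--> {A,B,C,D,E}  [new]
{B,C,D,E} --b--> {A,B,C,D,E}  [seen]
{C,D,E} --a--> {A,B,C,D,E}  [seen]
{C,D,E} --b--> {A,B,D,E}  [new]
{A,B,C,D,E} --a--> {A,B,C,D,E}  [seen]
{A,B,C,D,E} --b--> {A,B,C,D,E}  [seen]
{A,B,D,E} --a--> {A,B,C,D,E}  [seen]
{A,B,D,E} --b--> {A,B,C,D,E}  [seen]
Reachable DFA states: {A}, {B,C,D,E}, {C,D,E}, {A,B,C,D,E}, {A,B,D,E}.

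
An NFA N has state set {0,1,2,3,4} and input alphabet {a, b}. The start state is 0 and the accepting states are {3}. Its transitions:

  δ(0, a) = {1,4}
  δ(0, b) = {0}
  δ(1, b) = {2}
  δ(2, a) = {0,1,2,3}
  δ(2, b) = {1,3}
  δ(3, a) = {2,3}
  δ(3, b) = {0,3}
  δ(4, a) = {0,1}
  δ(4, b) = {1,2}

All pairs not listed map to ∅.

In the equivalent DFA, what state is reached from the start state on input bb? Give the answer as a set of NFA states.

Start: {0}.
δ(0,b) = {0}.
Union: {0}.
After b: {0}.
δ(0,b) = {0}.
Union: {0}.
After b: {0}.

{0}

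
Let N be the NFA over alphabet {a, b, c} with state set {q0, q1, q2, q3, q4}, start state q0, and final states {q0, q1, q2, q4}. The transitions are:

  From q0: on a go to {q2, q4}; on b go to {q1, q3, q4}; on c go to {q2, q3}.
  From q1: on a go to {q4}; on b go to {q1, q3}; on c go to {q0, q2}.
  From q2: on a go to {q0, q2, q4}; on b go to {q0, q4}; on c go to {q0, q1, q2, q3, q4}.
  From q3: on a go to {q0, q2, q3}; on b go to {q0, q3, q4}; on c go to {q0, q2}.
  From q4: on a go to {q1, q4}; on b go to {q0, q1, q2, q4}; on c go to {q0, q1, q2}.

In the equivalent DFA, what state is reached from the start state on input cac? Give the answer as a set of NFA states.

{q0, q1, q2, q3, q4}

Start: {q0}.
δ(q0,c) = {q2, q3}.
Union: {q2, q3}.
After c: {q2, q3}.
δ(q2,a) = {q0, q2, q4}; δ(q3,a) = {q0, q2, q3}.
Union: {q0, q2, q3, q4}.
After a: {q0, q2, q3, q4}.
δ(q0,c) = {q2, q3}; δ(q2,c) = {q0, q1, q2, q3, q4}; δ(q3,c) = {q0, q2}; δ(q4,c) = {q0, q1, q2}.
Union: {q0, q1, q2, q3, q4}.
After c: {q0, q1, q2, q3, q4}.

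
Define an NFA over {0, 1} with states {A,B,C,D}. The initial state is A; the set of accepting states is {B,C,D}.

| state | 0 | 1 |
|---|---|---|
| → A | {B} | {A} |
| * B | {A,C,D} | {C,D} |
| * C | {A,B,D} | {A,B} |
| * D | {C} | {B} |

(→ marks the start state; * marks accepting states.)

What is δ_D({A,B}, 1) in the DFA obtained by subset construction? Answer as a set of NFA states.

δ(A,1) = {A}; δ(B,1) = {C,D}.
Union: {A,C,D}.

{A,C,D}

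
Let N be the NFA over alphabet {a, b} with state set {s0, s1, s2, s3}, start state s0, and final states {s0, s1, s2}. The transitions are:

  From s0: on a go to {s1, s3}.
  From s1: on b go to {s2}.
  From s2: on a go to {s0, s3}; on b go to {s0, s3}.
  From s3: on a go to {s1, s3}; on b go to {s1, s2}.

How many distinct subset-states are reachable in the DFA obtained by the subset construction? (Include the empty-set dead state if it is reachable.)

8

Start state of the DFA: {s0}.
{s0} --a--> {s1, s3}  [new]
{s0} --b--> ∅  [new]
{s1, s3} --a--> {s1, s3}  [seen]
{s1, s3} --b--> {s1, s2}  [new]
∅ --a--> ∅  [seen]
∅ --b--> ∅  [seen]
{s1, s2} --a--> {s0, s3}  [new]
{s1, s2} --b--> {s0, s2, s3}  [new]
{s0, s3} --a--> {s1, s3}  [seen]
{s0, s3} --b--> {s1, s2}  [seen]
{s0, s2, s3} --a--> {s0, s1, s3}  [new]
{s0, s2, s3} --b--> {s0, s1, s2, s3}  [new]
{s0, s1, s3} --a--> {s1, s3}  [seen]
{s0, s1, s3} --b--> {s1, s2}  [seen]
{s0, s1, s2, s3} --a--> {s0, s1, s3}  [seen]
{s0, s1, s2, s3} --b--> {s0, s1, s2, s3}  [seen]
Reachable DFA states: {s0}, {s1, s3}, ∅, {s1, s2}, {s0, s3}, {s0, s2, s3}, {s0, s1, s3}, {s0, s1, s2, s3}.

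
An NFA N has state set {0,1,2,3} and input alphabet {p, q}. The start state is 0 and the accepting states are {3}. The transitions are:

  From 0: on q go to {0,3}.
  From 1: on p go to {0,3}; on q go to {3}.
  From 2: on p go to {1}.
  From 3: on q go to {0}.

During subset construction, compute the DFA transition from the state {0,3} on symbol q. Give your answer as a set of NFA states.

δ(0,q) = {0,3}; δ(3,q) = {0}.
Union: {0,3}.

{0,3}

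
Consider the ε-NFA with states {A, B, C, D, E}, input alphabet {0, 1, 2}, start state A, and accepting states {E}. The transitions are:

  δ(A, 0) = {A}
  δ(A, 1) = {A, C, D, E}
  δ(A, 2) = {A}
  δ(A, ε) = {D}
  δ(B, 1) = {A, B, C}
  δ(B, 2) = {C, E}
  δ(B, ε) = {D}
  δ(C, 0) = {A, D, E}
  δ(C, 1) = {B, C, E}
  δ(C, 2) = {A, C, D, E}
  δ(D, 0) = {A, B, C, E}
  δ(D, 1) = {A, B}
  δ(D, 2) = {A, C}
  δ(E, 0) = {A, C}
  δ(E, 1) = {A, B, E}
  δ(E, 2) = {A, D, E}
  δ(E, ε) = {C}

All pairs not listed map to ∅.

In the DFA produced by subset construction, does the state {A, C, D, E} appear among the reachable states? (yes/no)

Start state of the DFA: {A, D} (ε-closure of the NFA start).
{A, D} --0--> {A, B, C, D, E}  [new]
{A, D} --1--> {A, B, C, D, E}  [seen]
{A, D} --2--> {A, C, D}  [new]
{A, B, C, D, E} --0--> {A, B, C, D, E}  [seen]
{A, B, C, D, E} --1--> {A, B, C, D, E}  [seen]
{A, B, C, D, E} --2--> {A, C, D, E}  [new]
{A, C, D} --0--> {A, B, C, D, E}  [seen]
{A, C, D} --1--> {A, B, C, D, E}  [seen]
{A, C, D} --2--> {A, C, D, E}  [seen]
{A, C, D, E} --0--> {A, B, C, D, E}  [seen]
{A, C, D, E} --1--> {A, B, C, D, E}  [seen]
{A, C, D, E} --2--> {A, C, D, E}  [seen]
Reachable DFA states: {A, D}, {A, B, C, D, E}, {A, C, D}, {A, C, D, E}.
{A, C, D, E} is among them.

yes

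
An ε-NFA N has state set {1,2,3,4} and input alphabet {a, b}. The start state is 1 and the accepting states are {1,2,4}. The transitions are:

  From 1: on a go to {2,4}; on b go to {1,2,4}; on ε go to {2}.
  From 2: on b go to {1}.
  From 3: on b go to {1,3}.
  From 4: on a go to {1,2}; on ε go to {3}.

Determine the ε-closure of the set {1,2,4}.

{1,2,3,4}

Begin with {1,2,4}.
4 →ε {3}; add 3.
ε-closure = {1,2,3,4}.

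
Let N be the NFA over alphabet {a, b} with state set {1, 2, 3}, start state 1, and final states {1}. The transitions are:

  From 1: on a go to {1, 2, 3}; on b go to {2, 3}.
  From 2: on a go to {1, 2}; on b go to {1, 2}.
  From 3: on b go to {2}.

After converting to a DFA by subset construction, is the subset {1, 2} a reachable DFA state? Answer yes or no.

Start state of the DFA: {1}.
{1} --a--> {1, 2, 3}  [new]
{1} --b--> {2, 3}  [new]
{1, 2, 3} --a--> {1, 2, 3}  [seen]
{1, 2, 3} --b--> {1, 2, 3}  [seen]
{2, 3} --a--> {1, 2}  [new]
{2, 3} --b--> {1, 2}  [seen]
{1, 2} --a--> {1, 2, 3}  [seen]
{1, 2} --b--> {1, 2, 3}  [seen]
Reachable DFA states: {1}, {1, 2, 3}, {2, 3}, {1, 2}.
{1, 2} is among them.

yes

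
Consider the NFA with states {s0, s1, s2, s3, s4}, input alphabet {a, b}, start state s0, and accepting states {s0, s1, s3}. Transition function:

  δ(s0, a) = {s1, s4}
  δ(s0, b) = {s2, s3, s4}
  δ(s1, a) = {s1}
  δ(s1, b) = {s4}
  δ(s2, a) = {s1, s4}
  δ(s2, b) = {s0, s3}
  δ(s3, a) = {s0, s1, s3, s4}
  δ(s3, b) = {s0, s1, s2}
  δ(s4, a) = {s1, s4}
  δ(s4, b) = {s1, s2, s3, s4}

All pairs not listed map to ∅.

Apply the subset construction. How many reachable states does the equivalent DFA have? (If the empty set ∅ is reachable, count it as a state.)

6

Start state of the DFA: {s0}.
{s0} --a--> {s1, s4}  [new]
{s0} --b--> {s2, s3, s4}  [new]
{s1, s4} --a--> {s1, s4}  [seen]
{s1, s4} --b--> {s1, s2, s3, s4}  [new]
{s2, s3, s4} --a--> {s0, s1, s3, s4}  [new]
{s2, s3, s4} --b--> {s0, s1, s2, s3, s4}  [new]
{s1, s2, s3, s4} --a--> {s0, s1, s3, s4}  [seen]
{s1, s2, s3, s4} --b--> {s0, s1, s2, s3, s4}  [seen]
{s0, s1, s3, s4} --a--> {s0, s1, s3, s4}  [seen]
{s0, s1, s3, s4} --b--> {s0, s1, s2, s3, s4}  [seen]
{s0, s1, s2, s3, s4} --a--> {s0, s1, s3, s4}  [seen]
{s0, s1, s2, s3, s4} --b--> {s0, s1, s2, s3, s4}  [seen]
Reachable DFA states: {s0}, {s1, s4}, {s2, s3, s4}, {s1, s2, s3, s4}, {s0, s1, s3, s4}, {s0, s1, s2, s3, s4}.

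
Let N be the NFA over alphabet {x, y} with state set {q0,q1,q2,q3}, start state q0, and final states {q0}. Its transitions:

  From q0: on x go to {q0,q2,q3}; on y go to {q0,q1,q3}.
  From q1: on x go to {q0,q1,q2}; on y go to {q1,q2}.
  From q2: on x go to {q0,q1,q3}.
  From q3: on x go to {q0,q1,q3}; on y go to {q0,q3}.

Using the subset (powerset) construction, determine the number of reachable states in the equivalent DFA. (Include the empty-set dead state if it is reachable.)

Start state of the DFA: {q0}.
{q0} --x--> {q0,q2,q3}  [new]
{q0} --y--> {q0,q1,q3}  [new]
{q0,q2,q3} --x--> {q0,q1,q2,q3}  [new]
{q0,q2,q3} --y--> {q0,q1,q3}  [seen]
{q0,q1,q3} --x--> {q0,q1,q2,q3}  [seen]
{q0,q1,q3} --y--> {q0,q1,q2,q3}  [seen]
{q0,q1,q2,q3} --x--> {q0,q1,q2,q3}  [seen]
{q0,q1,q2,q3} --y--> {q0,q1,q2,q3}  [seen]
Reachable DFA states: {q0}, {q0,q2,q3}, {q0,q1,q3}, {q0,q1,q2,q3}.

4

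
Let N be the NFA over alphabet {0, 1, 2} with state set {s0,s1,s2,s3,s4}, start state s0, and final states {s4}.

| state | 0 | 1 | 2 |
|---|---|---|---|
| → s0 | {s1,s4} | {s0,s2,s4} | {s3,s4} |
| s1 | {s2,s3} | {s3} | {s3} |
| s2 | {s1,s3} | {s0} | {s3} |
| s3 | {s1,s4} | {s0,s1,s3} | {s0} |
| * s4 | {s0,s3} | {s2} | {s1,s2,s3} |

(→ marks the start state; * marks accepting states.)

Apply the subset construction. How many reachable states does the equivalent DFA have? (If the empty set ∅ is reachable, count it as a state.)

15

Start state of the DFA: {s0}.
{s0} --0--> {s1,s4}  [new]
{s0} --1--> {s0,s2,s4}  [new]
{s0} --2--> {s3,s4}  [new]
{s1,s4} --0--> {s0,s2,s3}  [new]
{s1,s4} --1--> {s2,s3}  [new]
{s1,s4} --2--> {s1,s2,s3}  [new]
{s0,s2,s4} --0--> {s0,s1,s3,s4}  [new]
{s0,s2,s4} --1--> {s0,s2,s4}  [seen]
{s0,s2,s4} --2--> {s1,s2,s3,s4}  [new]
{s3,s4} --0--> {s0,s1,s3,s4}  [seen]
{s3,s4} --1--> {s0,s1,s2,s3}  [new]
{s3,s4} --2--> {s0,s1,s2,s3}  [seen]
{s0,s2,s3} --0--> {s1,s3,s4}  [new]
{s0,s2,s3} --1--> {s0,s1,s2,s3,s4}  [new]
{s0,s2,s3} --2--> {s0,s3,s4}  [new]
{s2,s3} --0--> {s1,s3,s4}  [seen]
{s2,s3} --1--> {s0,s1,s3}  [new]
{s2,s3} --2--> {s0,s3}  [new]
{s1,s2,s3} --0--> {s1,s2,s3,s4}  [seen]
{s1,s2,s3} --1--> {s0,s1,s3}  [seen]
{s1,s2,s3} --2--> {s0,s3}  [seen]
{s0,s1,s3,s4} --0--> {s0,s1,s2,s3,s4}  [seen]
{s0,s1,s3,s4} --1--> {s0,s1,s2,s3,s4}  [seen]
{s0,s1,s3,s4} --2--> {s0,s1,s2,s3,s4}  [seen]
{s1,s2,s3,s4} --0--> {s0,s1,s2,s3,s4}  [seen]
{s1,s2,s3,s4} --1--> {s0,s1,s2,s3}  [seen]
{s1,s2,s3,s4} --2--> {s0,s1,s2,s3}  [seen]
{s0,s1,s2,s3} --0--> {s1,s2,s3,s4}  [seen]
{s0,s1,s2,s3} --1--> {s0,s1,s2,s3,s4}  [seen]
{s0,s1,s2,s3} --2--> {s0,s3,s4}  [seen]
{s1,s3,s4} --0--> {s0,s1,s2,s3,s4}  [seen]
{s1,s3,s4} --1--> {s0,s1,s2,s3}  [seen]
{s1,s3,s4} --2--> {s0,s1,s2,s3}  [seen]
{s0,s1,s2,s3,s4} --0--> {s0,s1,s2,s3,s4}  [seen]
{s0,s1,s2,s3,s4} --1--> {s0,s1,s2,s3,s4}  [seen]
{s0,s1,s2,s3,s4} --2--> {s0,s1,s2,s3,s4}  [seen]
{s0,s3,s4} --0--> {s0,s1,s3,s4}  [seen]
{s0,s3,s4} --1--> {s0,s1,s2,s3,s4}  [seen]
{s0,s3,s4} --2--> {s0,s1,s2,s3,s4}  [seen]
{s0,s1,s3} --0--> {s1,s2,s3,s4}  [seen]
{s0,s1,s3} --1--> {s0,s1,s2,s3,s4}  [seen]
{s0,s1,s3} --2--> {s0,s3,s4}  [seen]
{s0,s3} --0--> {s1,s4}  [seen]
{s0,s3} --1--> {s0,s1,s2,s3,s4}  [seen]
{s0,s3} --2--> {s0,s3,s4}  [seen]
Reachable DFA states: {s0}, {s1,s4}, {s0,s2,s4}, {s3,s4}, {s0,s2,s3}, {s2,s3}, {s1,s2,s3}, {s0,s1,s3,s4}, {s1,s2,s3,s4}, {s0,s1,s2,s3}, {s1,s3,s4}, {s0,s1,s2,s3,s4}, {s0,s3,s4}, {s0,s1,s3}, {s0,s3}.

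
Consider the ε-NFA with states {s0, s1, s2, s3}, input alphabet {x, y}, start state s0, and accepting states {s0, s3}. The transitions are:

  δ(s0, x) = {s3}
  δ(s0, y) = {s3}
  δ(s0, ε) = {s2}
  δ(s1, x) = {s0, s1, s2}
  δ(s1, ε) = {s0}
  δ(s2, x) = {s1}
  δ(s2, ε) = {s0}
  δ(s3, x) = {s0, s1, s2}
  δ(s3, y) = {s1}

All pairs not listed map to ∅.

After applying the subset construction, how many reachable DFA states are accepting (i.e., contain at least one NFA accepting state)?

4

Start state of the DFA: {s0, s2} (ε-closure of the NFA start).
{s0, s2} --x--> {s0, s1, s2, s3}  [new]
{s0, s2} --y--> {s3}  [new]
{s0, s1, s2, s3} --x--> {s0, s1, s2, s3}  [seen]
{s0, s1, s2, s3} --y--> {s0, s1, s2, s3}  [seen]
{s3} --x--> {s0, s1, s2}  [new]
{s3} --y--> {s0, s1, s2}  [seen]
{s0, s1, s2} --x--> {s0, s1, s2, s3}  [seen]
{s0, s1, s2} --y--> {s3}  [seen]
Reachable DFA states: {s0, s2}, {s0, s1, s2, s3}, {s3}, {s0, s1, s2}.
Accepting DFA states (contain an NFA accepting state): {s0, s2}, {s0, s1, s2, s3}, {s3}, {s0, s1, s2}.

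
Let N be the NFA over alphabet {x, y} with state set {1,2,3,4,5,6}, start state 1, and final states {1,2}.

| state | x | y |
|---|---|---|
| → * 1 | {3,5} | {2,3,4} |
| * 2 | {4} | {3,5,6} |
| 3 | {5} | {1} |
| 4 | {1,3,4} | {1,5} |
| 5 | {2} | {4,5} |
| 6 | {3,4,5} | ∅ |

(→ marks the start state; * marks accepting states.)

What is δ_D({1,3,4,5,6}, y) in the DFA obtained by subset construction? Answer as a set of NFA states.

δ(1,y) = {2,3,4}; δ(3,y) = {1}; δ(4,y) = {1,5}; δ(5,y) = {4,5}; δ(6,y) = ∅.
Union: {1,2,3,4,5}.

{1,2,3,4,5}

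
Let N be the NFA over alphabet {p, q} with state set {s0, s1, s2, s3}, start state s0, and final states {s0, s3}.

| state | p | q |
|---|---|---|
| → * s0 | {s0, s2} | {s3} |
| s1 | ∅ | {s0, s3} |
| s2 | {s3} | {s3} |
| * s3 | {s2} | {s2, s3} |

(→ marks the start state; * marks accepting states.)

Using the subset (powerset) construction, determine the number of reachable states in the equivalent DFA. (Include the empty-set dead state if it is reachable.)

Start state of the DFA: {s0}.
{s0} --p--> {s0, s2}  [new]
{s0} --q--> {s3}  [new]
{s0, s2} --p--> {s0, s2, s3}  [new]
{s0, s2} --q--> {s3}  [seen]
{s3} --p--> {s2}  [new]
{s3} --q--> {s2, s3}  [new]
{s0, s2, s3} --p--> {s0, s2, s3}  [seen]
{s0, s2, s3} --q--> {s2, s3}  [seen]
{s2} --p--> {s3}  [seen]
{s2} --q--> {s3}  [seen]
{s2, s3} --p--> {s2, s3}  [seen]
{s2, s3} --q--> {s2, s3}  [seen]
Reachable DFA states: {s0}, {s0, s2}, {s3}, {s0, s2, s3}, {s2}, {s2, s3}.

6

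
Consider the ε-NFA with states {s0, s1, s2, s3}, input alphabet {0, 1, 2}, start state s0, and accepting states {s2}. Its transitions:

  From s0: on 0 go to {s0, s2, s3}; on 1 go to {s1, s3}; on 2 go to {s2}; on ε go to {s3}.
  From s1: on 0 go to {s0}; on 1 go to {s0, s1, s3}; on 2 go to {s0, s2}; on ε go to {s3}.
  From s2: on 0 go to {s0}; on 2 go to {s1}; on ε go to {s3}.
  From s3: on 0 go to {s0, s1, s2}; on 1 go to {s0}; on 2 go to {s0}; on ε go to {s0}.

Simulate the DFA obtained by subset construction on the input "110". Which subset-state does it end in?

Start: {s0, s3}.
δ(s0,1) = {s1, s3}; δ(s3,1) = {s0}.
Union: {s0, s1, s3}.
After 1: {s0, s1, s3}.
δ(s0,1) = {s1, s3}; δ(s1,1) = {s0, s1, s3}; δ(s3,1) = {s0}.
Union: {s0, s1, s3}.
After 1: {s0, s1, s3}.
δ(s0,0) = {s0, s2, s3}; δ(s1,0) = {s0}; δ(s3,0) = {s0, s1, s2}.
Union: {s0, s1, s2, s3}.
After 0: {s0, s1, s2, s3}.

{s0, s1, s2, s3}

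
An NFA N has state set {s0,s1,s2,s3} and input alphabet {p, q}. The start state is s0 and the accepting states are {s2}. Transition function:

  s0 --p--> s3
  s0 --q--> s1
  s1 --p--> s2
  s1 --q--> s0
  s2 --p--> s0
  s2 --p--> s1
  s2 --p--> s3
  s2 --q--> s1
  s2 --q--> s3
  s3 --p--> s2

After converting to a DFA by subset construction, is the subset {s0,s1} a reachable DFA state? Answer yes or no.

Start state of the DFA: {s0}.
{s0} --p--> {s3}  [new]
{s0} --q--> {s1}  [new]
{s3} --p--> {s2}  [new]
{s3} --q--> ∅  [new]
{s1} --p--> {s2}  [seen]
{s1} --q--> {s0}  [seen]
{s2} --p--> {s0,s1,s3}  [new]
{s2} --q--> {s1,s3}  [new]
∅ --p--> ∅  [seen]
∅ --q--> ∅  [seen]
{s0,s1,s3} --p--> {s2,s3}  [new]
{s0,s1,s3} --q--> {s0,s1}  [new]
{s1,s3} --p--> {s2}  [seen]
{s1,s3} --q--> {s0}  [seen]
{s2,s3} --p--> {s0,s1,s2,s3}  [new]
{s2,s3} --q--> {s1,s3}  [seen]
{s0,s1} --p--> {s2,s3}  [seen]
{s0,s1} --q--> {s0,s1}  [seen]
{s0,s1,s2,s3} --p--> {s0,s1,s2,s3}  [seen]
{s0,s1,s2,s3} --q--> {s0,s1,s3}  [seen]
Reachable DFA states: {s0}, {s3}, {s1}, {s2}, ∅, {s0,s1,s3}, {s1,s3}, {s2,s3}, {s0,s1}, {s0,s1,s2,s3}.
{s0,s1} is among them.

yes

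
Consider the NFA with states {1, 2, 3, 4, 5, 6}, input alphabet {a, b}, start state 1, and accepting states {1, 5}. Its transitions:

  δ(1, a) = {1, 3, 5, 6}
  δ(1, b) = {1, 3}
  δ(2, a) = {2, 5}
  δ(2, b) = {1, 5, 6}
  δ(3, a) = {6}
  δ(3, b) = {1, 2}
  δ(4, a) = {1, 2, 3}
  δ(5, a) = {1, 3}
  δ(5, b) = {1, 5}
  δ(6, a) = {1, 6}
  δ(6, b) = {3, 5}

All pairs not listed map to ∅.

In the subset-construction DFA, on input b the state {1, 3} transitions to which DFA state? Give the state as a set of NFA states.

δ(1,b) = {1, 3}; δ(3,b) = {1, 2}.
Union: {1, 2, 3}.

{1, 2, 3}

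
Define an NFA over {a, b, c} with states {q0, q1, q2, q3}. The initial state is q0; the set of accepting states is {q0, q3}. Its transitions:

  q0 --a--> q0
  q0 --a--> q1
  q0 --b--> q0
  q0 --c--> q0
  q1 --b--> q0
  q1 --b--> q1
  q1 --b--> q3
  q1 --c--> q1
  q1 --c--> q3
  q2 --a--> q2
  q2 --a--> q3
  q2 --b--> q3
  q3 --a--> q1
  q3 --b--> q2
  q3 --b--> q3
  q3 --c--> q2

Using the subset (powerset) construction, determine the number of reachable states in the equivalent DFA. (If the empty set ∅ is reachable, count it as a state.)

4

Start state of the DFA: {q0}.
{q0} --a--> {q0, q1}  [new]
{q0} --b--> {q0}  [seen]
{q0} --c--> {q0}  [seen]
{q0, q1} --a--> {q0, q1}  [seen]
{q0, q1} --b--> {q0, q1, q3}  [new]
{q0, q1} --c--> {q0, q1, q3}  [seen]
{q0, q1, q3} --a--> {q0, q1}  [seen]
{q0, q1, q3} --b--> {q0, q1, q2, q3}  [new]
{q0, q1, q3} --c--> {q0, q1, q2, q3}  [seen]
{q0, q1, q2, q3} --a--> {q0, q1, q2, q3}  [seen]
{q0, q1, q2, q3} --b--> {q0, q1, q2, q3}  [seen]
{q0, q1, q2, q3} --c--> {q0, q1, q2, q3}  [seen]
Reachable DFA states: {q0}, {q0, q1}, {q0, q1, q3}, {q0, q1, q2, q3}.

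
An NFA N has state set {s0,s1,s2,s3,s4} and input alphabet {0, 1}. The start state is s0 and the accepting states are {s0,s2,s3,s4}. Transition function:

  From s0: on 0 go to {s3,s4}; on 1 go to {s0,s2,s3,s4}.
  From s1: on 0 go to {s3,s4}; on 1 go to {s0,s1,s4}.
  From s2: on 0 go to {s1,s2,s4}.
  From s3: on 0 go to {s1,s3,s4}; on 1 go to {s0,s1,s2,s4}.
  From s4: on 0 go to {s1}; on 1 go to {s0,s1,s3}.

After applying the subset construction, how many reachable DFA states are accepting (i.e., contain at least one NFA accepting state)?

Start state of the DFA: {s0}.
{s0} --0--> {s3,s4}  [new]
{s0} --1--> {s0,s2,s3,s4}  [new]
{s3,s4} --0--> {s1,s3,s4}  [new]
{s3,s4} --1--> {s0,s1,s2,s3,s4}  [new]
{s0,s2,s3,s4} --0--> {s1,s2,s3,s4}  [new]
{s0,s2,s3,s4} --1--> {s0,s1,s2,s3,s4}  [seen]
{s1,s3,s4} --0--> {s1,s3,s4}  [seen]
{s1,s3,s4} --1--> {s0,s1,s2,s3,s4}  [seen]
{s0,s1,s2,s3,s4} --0--> {s1,s2,s3,s4}  [seen]
{s0,s1,s2,s3,s4} --1--> {s0,s1,s2,s3,s4}  [seen]
{s1,s2,s3,s4} --0--> {s1,s2,s3,s4}  [seen]
{s1,s2,s3,s4} --1--> {s0,s1,s2,s3,s4}  [seen]
Reachable DFA states: {s0}, {s3,s4}, {s0,s2,s3,s4}, {s1,s3,s4}, {s0,s1,s2,s3,s4}, {s1,s2,s3,s4}.
Accepting DFA states (contain an NFA accepting state): {s0}, {s3,s4}, {s0,s2,s3,s4}, {s1,s3,s4}, {s0,s1,s2,s3,s4}, {s1,s2,s3,s4}.

6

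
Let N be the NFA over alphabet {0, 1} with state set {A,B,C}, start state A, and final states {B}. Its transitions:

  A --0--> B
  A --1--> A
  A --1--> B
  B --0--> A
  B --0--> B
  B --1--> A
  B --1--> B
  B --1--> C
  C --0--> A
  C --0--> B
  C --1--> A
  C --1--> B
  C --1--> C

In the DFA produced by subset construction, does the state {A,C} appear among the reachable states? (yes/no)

no

Start state of the DFA: {A}.
{A} --0--> {B}  [new]
{A} --1--> {A,B}  [new]
{B} --0--> {A,B}  [seen]
{B} --1--> {A,B,C}  [new]
{A,B} --0--> {A,B}  [seen]
{A,B} --1--> {A,B,C}  [seen]
{A,B,C} --0--> {A,B}  [seen]
{A,B,C} --1--> {A,B,C}  [seen]
Reachable DFA states: {A}, {B}, {A,B}, {A,B,C}.
{A,C} is not among them.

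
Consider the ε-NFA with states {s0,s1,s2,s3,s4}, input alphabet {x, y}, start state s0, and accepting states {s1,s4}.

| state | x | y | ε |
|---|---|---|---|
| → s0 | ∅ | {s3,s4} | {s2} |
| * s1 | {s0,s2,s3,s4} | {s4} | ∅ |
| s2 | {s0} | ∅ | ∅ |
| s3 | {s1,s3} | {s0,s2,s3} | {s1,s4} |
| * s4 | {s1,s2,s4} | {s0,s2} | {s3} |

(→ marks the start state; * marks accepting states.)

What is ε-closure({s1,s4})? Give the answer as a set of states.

{s1,s3,s4}

Begin with {s1,s4}.
s4 →ε {s3}; add s3.
ε-closure = {s1,s3,s4}.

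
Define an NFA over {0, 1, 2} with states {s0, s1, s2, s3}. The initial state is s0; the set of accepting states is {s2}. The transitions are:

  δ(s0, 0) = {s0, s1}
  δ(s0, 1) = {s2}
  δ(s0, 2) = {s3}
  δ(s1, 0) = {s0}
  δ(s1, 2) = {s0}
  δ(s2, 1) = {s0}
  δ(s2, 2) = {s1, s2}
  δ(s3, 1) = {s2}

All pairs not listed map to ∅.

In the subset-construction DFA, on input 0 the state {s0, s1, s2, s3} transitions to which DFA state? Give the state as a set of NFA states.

δ(s0,0) = {s0, s1}; δ(s1,0) = {s0}; δ(s2,0) = ∅; δ(s3,0) = ∅.
Union: {s0, s1}.

{s0, s1}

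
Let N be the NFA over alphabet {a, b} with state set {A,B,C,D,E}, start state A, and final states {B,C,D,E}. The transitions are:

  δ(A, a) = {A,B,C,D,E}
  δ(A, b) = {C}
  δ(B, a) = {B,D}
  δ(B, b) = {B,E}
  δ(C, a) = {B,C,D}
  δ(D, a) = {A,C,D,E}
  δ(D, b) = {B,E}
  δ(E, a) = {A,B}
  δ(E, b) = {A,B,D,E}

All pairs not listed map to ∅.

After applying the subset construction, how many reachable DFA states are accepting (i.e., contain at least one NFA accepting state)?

Start state of the DFA: {A}.
{A} --a--> {A,B,C,D,E}  [new]
{A} --b--> {C}  [new]
{A,B,C,D,E} --a--> {A,B,C,D,E}  [seen]
{A,B,C,D,E} --b--> {A,B,C,D,E}  [seen]
{C} --a--> {B,C,D}  [new]
{C} --b--> ∅  [new]
{B,C,D} --a--> {A,B,C,D,E}  [seen]
{B,C,D} --b--> {B,E}  [new]
∅ --a--> ∅  [seen]
∅ --b--> ∅  [seen]
{B,E} --a--> {A,B,D}  [new]
{B,E} --b--> {A,B,D,E}  [new]
{A,B,D} --a--> {A,B,C,D,E}  [seen]
{A,B,D} --b--> {B,C,E}  [new]
{A,B,D,E} --a--> {A,B,C,D,E}  [seen]
{A,B,D,E} --b--> {A,B,C,D,E}  [seen]
{B,C,E} --a--> {A,B,C,D}  [new]
{B,C,E} --b--> {A,B,D,E}  [seen]
{A,B,C,D} --a--> {A,B,C,D,E}  [seen]
{A,B,C,D} --b--> {B,C,E}  [seen]
Reachable DFA states: {A}, {A,B,C,D,E}, {C}, {B,C,D}, ∅, {B,E}, {A,B,D}, {A,B,D,E}, {B,C,E}, {A,B,C,D}.
Accepting DFA states (contain an NFA accepting state): {A,B,C,D,E}, {C}, {B,C,D}, {B,E}, {A,B,D}, {A,B,D,E}, {B,C,E}, {A,B,C,D}.

8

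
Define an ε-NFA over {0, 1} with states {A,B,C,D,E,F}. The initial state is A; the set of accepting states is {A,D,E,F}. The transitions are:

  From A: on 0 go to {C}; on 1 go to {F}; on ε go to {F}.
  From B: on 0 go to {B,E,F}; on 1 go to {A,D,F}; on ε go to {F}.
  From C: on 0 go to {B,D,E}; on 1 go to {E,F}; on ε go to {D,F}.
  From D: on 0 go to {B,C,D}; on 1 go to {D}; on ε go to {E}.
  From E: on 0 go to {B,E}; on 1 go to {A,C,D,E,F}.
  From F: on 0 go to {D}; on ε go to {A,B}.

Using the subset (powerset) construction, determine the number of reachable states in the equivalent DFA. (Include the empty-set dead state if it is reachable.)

Start state of the DFA: {A,B,F} (ε-closure of the NFA start).
{A,B,F} --0--> {A,B,C,D,E,F}  [new]
{A,B,F} --1--> {A,B,D,E,F}  [new]
{A,B,C,D,E,F} --0--> {A,B,C,D,E,F}  [seen]
{A,B,C,D,E,F} --1--> {A,B,C,D,E,F}  [seen]
{A,B,D,E,F} --0--> {A,B,C,D,E,F}  [seen]
{A,B,D,E,F} --1--> {A,B,C,D,E,F}  [seen]
Reachable DFA states: {A,B,F}, {A,B,C,D,E,F}, {A,B,D,E,F}.

3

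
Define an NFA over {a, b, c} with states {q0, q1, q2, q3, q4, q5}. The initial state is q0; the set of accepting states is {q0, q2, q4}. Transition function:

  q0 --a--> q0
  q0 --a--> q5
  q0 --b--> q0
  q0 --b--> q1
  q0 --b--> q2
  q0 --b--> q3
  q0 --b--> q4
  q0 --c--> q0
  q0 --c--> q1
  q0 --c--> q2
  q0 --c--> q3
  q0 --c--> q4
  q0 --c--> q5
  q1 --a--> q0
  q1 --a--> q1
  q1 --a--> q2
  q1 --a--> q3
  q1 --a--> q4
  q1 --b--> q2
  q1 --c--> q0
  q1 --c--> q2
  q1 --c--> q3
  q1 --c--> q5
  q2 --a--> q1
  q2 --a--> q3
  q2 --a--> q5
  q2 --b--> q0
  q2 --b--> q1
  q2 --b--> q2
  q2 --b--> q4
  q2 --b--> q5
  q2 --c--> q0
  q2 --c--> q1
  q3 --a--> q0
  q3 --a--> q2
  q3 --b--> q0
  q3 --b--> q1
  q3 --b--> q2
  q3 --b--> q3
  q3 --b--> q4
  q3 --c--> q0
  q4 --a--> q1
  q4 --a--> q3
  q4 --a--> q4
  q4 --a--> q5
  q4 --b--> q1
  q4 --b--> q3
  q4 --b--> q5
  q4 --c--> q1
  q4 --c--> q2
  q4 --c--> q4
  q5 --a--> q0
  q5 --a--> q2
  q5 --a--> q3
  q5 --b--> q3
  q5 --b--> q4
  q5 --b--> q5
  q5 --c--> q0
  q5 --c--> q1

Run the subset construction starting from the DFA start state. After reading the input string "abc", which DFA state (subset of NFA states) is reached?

{q0, q1, q2, q3, q4, q5}

Start: {q0}.
δ(q0,a) = {q0, q5}.
Union: {q0, q5}.
After a: {q0, q5}.
δ(q0,b) = {q0, q1, q2, q3, q4}; δ(q5,b) = {q3, q4, q5}.
Union: {q0, q1, q2, q3, q4, q5}.
After b: {q0, q1, q2, q3, q4, q5}.
δ(q0,c) = {q0, q1, q2, q3, q4, q5}; δ(q1,c) = {q0, q2, q3, q5}; δ(q2,c) = {q0, q1}; δ(q3,c) = {q0}; δ(q4,c) = {q1, q2, q4}; δ(q5,c) = {q0, q1}.
Union: {q0, q1, q2, q3, q4, q5}.
After c: {q0, q1, q2, q3, q4, q5}.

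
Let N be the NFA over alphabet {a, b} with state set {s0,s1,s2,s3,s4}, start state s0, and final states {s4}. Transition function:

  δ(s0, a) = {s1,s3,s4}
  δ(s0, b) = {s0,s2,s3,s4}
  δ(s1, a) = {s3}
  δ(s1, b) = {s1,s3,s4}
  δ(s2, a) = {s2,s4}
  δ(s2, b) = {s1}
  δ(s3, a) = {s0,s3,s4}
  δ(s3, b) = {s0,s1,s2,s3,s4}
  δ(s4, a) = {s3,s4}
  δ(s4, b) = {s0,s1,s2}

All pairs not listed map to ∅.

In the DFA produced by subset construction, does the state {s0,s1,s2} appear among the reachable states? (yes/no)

no

Start state of the DFA: {s0}.
{s0} --a--> {s1,s3,s4}  [new]
{s0} --b--> {s0,s2,s3,s4}  [new]
{s1,s3,s4} --a--> {s0,s3,s4}  [new]
{s1,s3,s4} --b--> {s0,s1,s2,s3,s4}  [new]
{s0,s2,s3,s4} --a--> {s0,s1,s2,s3,s4}  [seen]
{s0,s2,s3,s4} --b--> {s0,s1,s2,s3,s4}  [seen]
{s0,s3,s4} --a--> {s0,s1,s3,s4}  [new]
{s0,s3,s4} --b--> {s0,s1,s2,s3,s4}  [seen]
{s0,s1,s2,s3,s4} --a--> {s0,s1,s2,s3,s4}  [seen]
{s0,s1,s2,s3,s4} --b--> {s0,s1,s2,s3,s4}  [seen]
{s0,s1,s3,s4} --a--> {s0,s1,s3,s4}  [seen]
{s0,s1,s3,s4} --b--> {s0,s1,s2,s3,s4}  [seen]
Reachable DFA states: {s0}, {s1,s3,s4}, {s0,s2,s3,s4}, {s0,s3,s4}, {s0,s1,s2,s3,s4}, {s0,s1,s3,s4}.
{s0,s1,s2} is not among them.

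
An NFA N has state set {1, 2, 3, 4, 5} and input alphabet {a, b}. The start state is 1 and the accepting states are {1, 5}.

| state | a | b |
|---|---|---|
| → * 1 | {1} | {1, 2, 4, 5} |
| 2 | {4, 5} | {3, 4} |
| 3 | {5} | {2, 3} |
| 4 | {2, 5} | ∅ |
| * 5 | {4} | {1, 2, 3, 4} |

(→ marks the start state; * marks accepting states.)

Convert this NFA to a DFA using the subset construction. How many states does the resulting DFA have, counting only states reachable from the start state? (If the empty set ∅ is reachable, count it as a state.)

Start state of the DFA: {1}.
{1} --a--> {1}  [seen]
{1} --b--> {1, 2, 4, 5}  [new]
{1, 2, 4, 5} --a--> {1, 2, 4, 5}  [seen]
{1, 2, 4, 5} --b--> {1, 2, 3, 4, 5}  [new]
{1, 2, 3, 4, 5} --a--> {1, 2, 4, 5}  [seen]
{1, 2, 3, 4, 5} --b--> {1, 2, 3, 4, 5}  [seen]
Reachable DFA states: {1}, {1, 2, 4, 5}, {1, 2, 3, 4, 5}.

3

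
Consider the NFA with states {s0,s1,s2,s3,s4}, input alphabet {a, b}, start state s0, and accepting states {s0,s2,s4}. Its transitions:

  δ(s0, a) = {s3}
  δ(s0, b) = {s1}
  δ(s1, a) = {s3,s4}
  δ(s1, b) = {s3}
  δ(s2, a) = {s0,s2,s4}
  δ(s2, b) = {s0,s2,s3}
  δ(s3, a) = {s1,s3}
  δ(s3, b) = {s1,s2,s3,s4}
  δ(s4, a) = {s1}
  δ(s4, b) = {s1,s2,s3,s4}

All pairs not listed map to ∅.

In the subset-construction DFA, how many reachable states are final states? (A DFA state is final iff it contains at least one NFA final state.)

Start state of the DFA: {s0}.
{s0} --a--> {s3}  [new]
{s0} --b--> {s1}  [new]
{s3} --a--> {s1,s3}  [new]
{s3} --b--> {s1,s2,s3,s4}  [new]
{s1} --a--> {s3,s4}  [new]
{s1} --b--> {s3}  [seen]
{s1,s3} --a--> {s1,s3,s4}  [new]
{s1,s3} --b--> {s1,s2,s3,s4}  [seen]
{s1,s2,s3,s4} --a--> {s0,s1,s2,s3,s4}  [new]
{s1,s2,s3,s4} --b--> {s0,s1,s2,s3,s4}  [seen]
{s3,s4} --a--> {s1,s3}  [seen]
{s3,s4} --b--> {s1,s2,s3,s4}  [seen]
{s1,s3,s4} --a--> {s1,s3,s4}  [seen]
{s1,s3,s4} --b--> {s1,s2,s3,s4}  [seen]
{s0,s1,s2,s3,s4} --a--> {s0,s1,s2,s3,s4}  [seen]
{s0,s1,s2,s3,s4} --b--> {s0,s1,s2,s3,s4}  [seen]
Reachable DFA states: {s0}, {s3}, {s1}, {s1,s3}, {s1,s2,s3,s4}, {s3,s4}, {s1,s3,s4}, {s0,s1,s2,s3,s4}.
Accepting DFA states (contain an NFA accepting state): {s0}, {s1,s2,s3,s4}, {s3,s4}, {s1,s3,s4}, {s0,s1,s2,s3,s4}.

5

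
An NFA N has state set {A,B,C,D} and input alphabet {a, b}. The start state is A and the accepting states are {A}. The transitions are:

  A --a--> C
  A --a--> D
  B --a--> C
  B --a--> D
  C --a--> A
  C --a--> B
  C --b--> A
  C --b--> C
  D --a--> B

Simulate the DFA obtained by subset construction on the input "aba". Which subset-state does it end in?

Start: {A}.
δ(A,a) = {C,D}.
Union: {C,D}.
After a: {C,D}.
δ(C,b) = {A,C}; δ(D,b) = ∅.
Union: {A,C}.
After b: {A,C}.
δ(A,a) = {C,D}; δ(C,a) = {A,B}.
Union: {A,B,C,D}.
After a: {A,B,C,D}.

{A,B,C,D}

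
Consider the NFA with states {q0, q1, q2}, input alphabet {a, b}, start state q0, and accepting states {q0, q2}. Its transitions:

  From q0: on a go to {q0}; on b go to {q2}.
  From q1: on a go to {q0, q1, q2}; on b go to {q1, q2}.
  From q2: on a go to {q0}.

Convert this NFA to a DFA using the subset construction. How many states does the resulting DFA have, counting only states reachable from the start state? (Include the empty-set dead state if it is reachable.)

3

Start state of the DFA: {q0}.
{q0} --a--> {q0}  [seen]
{q0} --b--> {q2}  [new]
{q2} --a--> {q0}  [seen]
{q2} --b--> ∅  [new]
∅ --a--> ∅  [seen]
∅ --b--> ∅  [seen]
Reachable DFA states: {q0}, {q2}, ∅.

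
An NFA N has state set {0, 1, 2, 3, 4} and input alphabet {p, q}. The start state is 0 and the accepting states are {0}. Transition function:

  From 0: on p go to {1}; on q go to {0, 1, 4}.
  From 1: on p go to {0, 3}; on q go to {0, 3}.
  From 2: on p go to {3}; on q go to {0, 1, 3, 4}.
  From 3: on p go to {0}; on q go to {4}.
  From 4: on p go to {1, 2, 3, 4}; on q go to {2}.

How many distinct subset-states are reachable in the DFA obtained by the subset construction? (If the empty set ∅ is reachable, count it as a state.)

Start state of the DFA: {0}.
{0} --p--> {1}  [new]
{0} --q--> {0, 1, 4}  [new]
{1} --p--> {0, 3}  [new]
{1} --q--> {0, 3}  [seen]
{0, 1, 4} --p--> {0, 1, 2, 3, 4}  [new]
{0, 1, 4} --q--> {0, 1, 2, 3, 4}  [seen]
{0, 3} --p--> {0, 1}  [new]
{0, 3} --q--> {0, 1, 4}  [seen]
{0, 1, 2, 3, 4} --p--> {0, 1, 2, 3, 4}  [seen]
{0, 1, 2, 3, 4} --q--> {0, 1, 2, 3, 4}  [seen]
{0, 1} --p--> {0, 1, 3}  [new]
{0, 1} --q--> {0, 1, 3, 4}  [new]
{0, 1, 3} --p--> {0, 1, 3}  [seen]
{0, 1, 3} --q--> {0, 1, 3, 4}  [seen]
{0, 1, 3, 4} --p--> {0, 1, 2, 3, 4}  [seen]
{0, 1, 3, 4} --q--> {0, 1, 2, 3, 4}  [seen]
Reachable DFA states: {0}, {1}, {0, 1, 4}, {0, 3}, {0, 1, 2, 3, 4}, {0, 1}, {0, 1, 3}, {0, 1, 3, 4}.

8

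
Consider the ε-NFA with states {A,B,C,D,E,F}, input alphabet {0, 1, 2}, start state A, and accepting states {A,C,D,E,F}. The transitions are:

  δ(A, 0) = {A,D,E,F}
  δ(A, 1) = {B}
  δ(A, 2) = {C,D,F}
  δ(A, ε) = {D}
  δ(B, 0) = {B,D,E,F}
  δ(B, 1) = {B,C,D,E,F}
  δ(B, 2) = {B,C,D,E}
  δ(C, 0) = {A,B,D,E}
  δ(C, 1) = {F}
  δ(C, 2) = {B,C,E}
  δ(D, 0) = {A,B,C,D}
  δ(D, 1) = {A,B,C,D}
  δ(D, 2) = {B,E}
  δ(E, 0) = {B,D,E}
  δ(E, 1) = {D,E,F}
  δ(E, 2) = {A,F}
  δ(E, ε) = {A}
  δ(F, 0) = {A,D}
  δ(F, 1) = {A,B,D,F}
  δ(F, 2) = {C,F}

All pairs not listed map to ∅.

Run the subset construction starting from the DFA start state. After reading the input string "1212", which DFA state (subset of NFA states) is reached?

{A,B,C,D,E,F}

Start: {A,D}.
δ(A,1) = {B}; δ(D,1) = {A,B,C,D}.
Union: {A,B,C,D}.
After 1: {A,B,C,D}.
δ(A,2) = {C,D,F}; δ(B,2) = {B,C,D,E}; δ(C,2) = {B,C,E}; δ(D,2) = {B,E}.
Union: {B,C,D,E,F}.
ε-closure gives {A,B,C,D,E,F}.
After 2: {A,B,C,D,E,F}.
δ(A,1) = {B}; δ(B,1) = {B,C,D,E,F}; δ(C,1) = {F}; δ(D,1) = {A,B,C,D}; δ(E,1) = {D,E,F}; δ(F,1) = {A,B,D,F}.
Union: {A,B,C,D,E,F}.
After 1: {A,B,C,D,E,F}.
δ(A,2) = {C,D,F}; δ(B,2) = {B,C,D,E}; δ(C,2) = {B,C,E}; δ(D,2) = {B,E}; δ(E,2) = {A,F}; δ(F,2) = {C,F}.
Union: {A,B,C,D,E,F}.
After 2: {A,B,C,D,E,F}.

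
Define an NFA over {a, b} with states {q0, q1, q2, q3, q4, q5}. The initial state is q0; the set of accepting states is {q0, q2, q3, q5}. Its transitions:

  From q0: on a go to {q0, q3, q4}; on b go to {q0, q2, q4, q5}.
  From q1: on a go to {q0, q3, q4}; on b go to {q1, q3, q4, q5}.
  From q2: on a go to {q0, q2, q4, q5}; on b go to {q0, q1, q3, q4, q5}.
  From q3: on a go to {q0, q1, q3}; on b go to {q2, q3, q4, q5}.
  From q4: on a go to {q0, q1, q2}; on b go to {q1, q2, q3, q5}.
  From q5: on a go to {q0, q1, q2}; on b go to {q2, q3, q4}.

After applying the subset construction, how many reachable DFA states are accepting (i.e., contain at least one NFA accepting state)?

5

Start state of the DFA: {q0}.
{q0} --a--> {q0, q3, q4}  [new]
{q0} --b--> {q0, q2, q4, q5}  [new]
{q0, q3, q4} --a--> {q0, q1, q2, q3, q4}  [new]
{q0, q3, q4} --b--> {q0, q1, q2, q3, q4, q5}  [new]
{q0, q2, q4, q5} --a--> {q0, q1, q2, q3, q4, q5}  [seen]
{q0, q2, q4, q5} --b--> {q0, q1, q2, q3, q4, q5}  [seen]
{q0, q1, q2, q3, q4} --a--> {q0, q1, q2, q3, q4, q5}  [seen]
{q0, q1, q2, q3, q4} --b--> {q0, q1, q2, q3, q4, q5}  [seen]
{q0, q1, q2, q3, q4, q5} --a--> {q0, q1, q2, q3, q4, q5}  [seen]
{q0, q1, q2, q3, q4, q5} --b--> {q0, q1, q2, q3, q4, q5}  [seen]
Reachable DFA states: {q0}, {q0, q3, q4}, {q0, q2, q4, q5}, {q0, q1, q2, q3, q4}, {q0, q1, q2, q3, q4, q5}.
Accepting DFA states (contain an NFA accepting state): {q0}, {q0, q3, q4}, {q0, q2, q4, q5}, {q0, q1, q2, q3, q4}, {q0, q1, q2, q3, q4, q5}.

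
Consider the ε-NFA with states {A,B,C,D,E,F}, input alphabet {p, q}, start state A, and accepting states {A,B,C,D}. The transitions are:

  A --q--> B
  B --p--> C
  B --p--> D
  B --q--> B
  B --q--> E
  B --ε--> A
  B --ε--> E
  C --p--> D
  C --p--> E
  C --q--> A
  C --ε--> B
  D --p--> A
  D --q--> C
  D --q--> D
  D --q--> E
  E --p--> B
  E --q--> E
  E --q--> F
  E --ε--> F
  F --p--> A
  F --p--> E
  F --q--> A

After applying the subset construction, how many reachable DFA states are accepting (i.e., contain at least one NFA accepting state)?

3

Start state of the DFA: {A} (ε-closure of the NFA start).
{A} --p--> ∅  [new]
{A} --q--> {A,B,E,F}  [new]
∅ --p--> ∅  [seen]
∅ --q--> ∅  [seen]
{A,B,E,F} --p--> {A,B,C,D,E,F}  [new]
{A,B,E,F} --q--> {A,B,E,F}  [seen]
{A,B,C,D,E,F} --p--> {A,B,C,D,E,F}  [seen]
{A,B,C,D,E,F} --q--> {A,B,C,D,E,F}  [seen]
Reachable DFA states: {A}, ∅, {A,B,E,F}, {A,B,C,D,E,F}.
Accepting DFA states (contain an NFA accepting state): {A}, {A,B,E,F}, {A,B,C,D,E,F}.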